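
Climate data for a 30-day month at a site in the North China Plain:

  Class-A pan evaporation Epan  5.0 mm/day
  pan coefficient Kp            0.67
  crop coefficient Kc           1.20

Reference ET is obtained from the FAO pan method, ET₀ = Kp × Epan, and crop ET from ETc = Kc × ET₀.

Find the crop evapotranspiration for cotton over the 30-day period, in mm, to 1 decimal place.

120.6 mm

ET₀ = 0.67 × 5.0 = 3.3500 mm/d
ETc = Kc × ET₀ = 1.20 × 3.3500 = 4.0200 mm/d
Over 30 days: 4.0200 × 30 = 120.600 mm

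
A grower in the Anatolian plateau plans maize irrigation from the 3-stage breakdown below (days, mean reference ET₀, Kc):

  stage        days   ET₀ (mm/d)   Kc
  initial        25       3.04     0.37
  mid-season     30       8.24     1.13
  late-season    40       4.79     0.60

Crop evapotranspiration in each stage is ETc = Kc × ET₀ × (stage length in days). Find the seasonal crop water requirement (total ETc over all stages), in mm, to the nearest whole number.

422 mm

initial: 0.37 × 3.04 × 25 = 28.12 mm
mid-season: 1.13 × 8.24 × 30 = 279.34 mm
late-season: 0.60 × 4.79 × 40 = 114.96 mm
Seasonal total = 422.42 mm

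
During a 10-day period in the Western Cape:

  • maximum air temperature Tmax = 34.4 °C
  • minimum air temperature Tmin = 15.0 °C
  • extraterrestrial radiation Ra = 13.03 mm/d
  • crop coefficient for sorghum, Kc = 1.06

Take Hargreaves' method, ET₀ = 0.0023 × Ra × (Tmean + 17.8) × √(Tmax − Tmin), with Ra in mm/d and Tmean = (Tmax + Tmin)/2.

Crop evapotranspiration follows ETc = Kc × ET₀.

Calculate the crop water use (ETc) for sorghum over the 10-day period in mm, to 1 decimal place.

59.5 mm

Tmean = (34.4 + 15.0)/2 = 24.70 °C
ET₀ = 0.0023 × 13.03 × (24.70 + 17.8) × √19.4 = 0.0023 × 13.03 × 42.50 × 4.4045 = 5.6099 mm/d
ETc = Kc × ET₀ = 1.06 × 5.6099 = 5.9465 mm/d
Over 10 days: 5.9465 × 10 = 59.465 mm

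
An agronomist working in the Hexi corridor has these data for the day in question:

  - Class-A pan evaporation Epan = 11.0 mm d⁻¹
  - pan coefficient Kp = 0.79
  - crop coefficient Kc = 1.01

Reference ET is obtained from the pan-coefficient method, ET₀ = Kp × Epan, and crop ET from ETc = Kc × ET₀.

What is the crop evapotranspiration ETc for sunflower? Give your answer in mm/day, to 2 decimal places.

ET₀ = 0.79 × 11.0 = 8.6900 mm/d
ETc = Kc × ET₀ = 1.01 × 8.6900 = 8.7769 mm/d

8.78 mm/day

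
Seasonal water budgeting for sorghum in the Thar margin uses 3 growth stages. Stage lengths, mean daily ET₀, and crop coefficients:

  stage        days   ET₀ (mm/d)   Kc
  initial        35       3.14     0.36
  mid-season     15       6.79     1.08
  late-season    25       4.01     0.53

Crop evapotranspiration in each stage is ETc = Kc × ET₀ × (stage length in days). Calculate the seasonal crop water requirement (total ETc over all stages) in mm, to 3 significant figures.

203 mm

initial: 0.36 × 3.14 × 35 = 39.56 mm
mid-season: 1.08 × 6.79 × 15 = 110.00 mm
late-season: 0.53 × 4.01 × 25 = 53.13 mm
Seasonal total = 202.69 mm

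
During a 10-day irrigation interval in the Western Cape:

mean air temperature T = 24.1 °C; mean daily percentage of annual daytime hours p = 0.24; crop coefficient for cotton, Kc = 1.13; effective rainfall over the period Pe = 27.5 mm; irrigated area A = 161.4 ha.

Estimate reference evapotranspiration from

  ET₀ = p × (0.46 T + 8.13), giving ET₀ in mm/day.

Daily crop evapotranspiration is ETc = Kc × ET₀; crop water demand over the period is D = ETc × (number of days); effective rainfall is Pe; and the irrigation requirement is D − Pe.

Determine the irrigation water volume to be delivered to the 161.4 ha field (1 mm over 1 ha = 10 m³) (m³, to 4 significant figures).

39730 m³

ET₀ = 0.24 × (0.46 × 24.1 + 8.13) = 0.24 × 19.216 = 4.6118 mm/d
ETc = Kc × ET₀ = 1.13 × 4.6118 = 5.2113 mm/d
Crop demand D = ETc × 10 d = 5.2113 × 10 = 52.113 mm
D − Pe = 52.113 − 27.5 = 24.613 mm
Volume = 24.613 mm × 161.4 ha × 10 = 39725.4 m³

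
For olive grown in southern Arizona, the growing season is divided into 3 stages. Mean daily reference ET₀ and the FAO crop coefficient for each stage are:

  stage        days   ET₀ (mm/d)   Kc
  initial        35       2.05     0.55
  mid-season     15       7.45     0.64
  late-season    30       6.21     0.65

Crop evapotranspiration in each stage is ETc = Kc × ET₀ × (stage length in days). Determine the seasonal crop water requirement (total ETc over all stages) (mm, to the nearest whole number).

initial: 0.55 × 2.05 × 35 = 39.46 mm
mid-season: 0.64 × 7.45 × 15 = 71.52 mm
late-season: 0.65 × 6.21 × 30 = 121.10 mm
Seasonal total = 232.08 mm

232 mm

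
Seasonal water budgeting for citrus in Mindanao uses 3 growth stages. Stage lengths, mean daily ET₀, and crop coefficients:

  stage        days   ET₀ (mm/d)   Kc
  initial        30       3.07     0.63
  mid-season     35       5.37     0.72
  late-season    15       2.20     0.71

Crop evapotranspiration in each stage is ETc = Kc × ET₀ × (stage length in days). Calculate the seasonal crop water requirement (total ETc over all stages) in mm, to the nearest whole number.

217 mm

initial: 0.63 × 3.07 × 30 = 58.02 mm
mid-season: 0.72 × 5.37 × 35 = 135.32 mm
late-season: 0.71 × 2.20 × 15 = 23.43 mm
Seasonal total = 216.77 mm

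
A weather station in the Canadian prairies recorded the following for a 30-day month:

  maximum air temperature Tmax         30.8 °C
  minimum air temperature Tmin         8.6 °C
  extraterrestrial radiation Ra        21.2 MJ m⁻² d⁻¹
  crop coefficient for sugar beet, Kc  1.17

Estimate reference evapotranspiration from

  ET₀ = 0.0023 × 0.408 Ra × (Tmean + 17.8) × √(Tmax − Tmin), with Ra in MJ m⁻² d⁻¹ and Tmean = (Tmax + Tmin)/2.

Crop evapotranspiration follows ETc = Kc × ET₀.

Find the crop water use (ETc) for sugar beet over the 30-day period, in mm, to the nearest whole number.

Tmean = (30.8 + 8.6)/2 = 19.70 °C
0.408 Ra = 0.408 × 21.2 = 8.6496 mm/d equivalent
ET₀ = 0.0023 × 8.6496 × (19.70 + 17.8) × √22.2 = 0.0023 × 8.6496 × 37.50 × 4.7117 = 3.5151 mm/d
ETc = Kc × ET₀ = 1.17 × 3.5151 = 4.1127 mm/d
Over 30 days: 4.1127 × 30 = 123.381 mm

123 mm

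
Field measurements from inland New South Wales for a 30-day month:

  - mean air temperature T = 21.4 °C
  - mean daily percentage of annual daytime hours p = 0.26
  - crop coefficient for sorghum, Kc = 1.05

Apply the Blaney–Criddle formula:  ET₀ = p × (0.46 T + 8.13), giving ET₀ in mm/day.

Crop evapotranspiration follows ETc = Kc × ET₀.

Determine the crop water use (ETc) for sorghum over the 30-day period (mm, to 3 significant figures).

147 mm

ET₀ = 0.26 × (0.46 × 21.4 + 8.13) = 0.26 × 17.974 = 4.6732 mm/d
ETc = Kc × ET₀ = 1.05 × 4.6732 = 4.9069 mm/d
Over 30 days: 4.9069 × 30 = 147.207 mm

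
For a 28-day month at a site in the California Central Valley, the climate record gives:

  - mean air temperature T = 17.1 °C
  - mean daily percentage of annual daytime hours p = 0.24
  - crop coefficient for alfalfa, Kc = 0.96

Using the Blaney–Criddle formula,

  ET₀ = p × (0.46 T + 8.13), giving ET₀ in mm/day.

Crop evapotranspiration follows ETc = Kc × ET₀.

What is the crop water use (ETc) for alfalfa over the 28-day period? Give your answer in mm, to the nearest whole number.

103 mm

ET₀ = 0.24 × (0.46 × 17.1 + 8.13) = 0.24 × 15.996 = 3.8390 mm/d
ETc = Kc × ET₀ = 0.96 × 3.8390 = 3.6854 mm/d
Over 28 days: 3.6854 × 28 = 103.191 mm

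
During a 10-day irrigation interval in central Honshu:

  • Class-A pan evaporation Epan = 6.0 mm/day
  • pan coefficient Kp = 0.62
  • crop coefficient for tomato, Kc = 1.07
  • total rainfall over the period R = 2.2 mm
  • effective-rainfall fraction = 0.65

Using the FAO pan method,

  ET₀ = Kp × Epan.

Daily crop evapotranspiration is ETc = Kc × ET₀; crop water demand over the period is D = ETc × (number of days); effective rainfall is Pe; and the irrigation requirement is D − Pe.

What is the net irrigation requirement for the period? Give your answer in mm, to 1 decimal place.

ET₀ = 0.62 × 6.0 = 3.7200 mm/d
ETc = Kc × ET₀ = 1.07 × 3.7200 = 3.9804 mm/d
Crop demand D = ETc × 10 d = 3.9804 × 10 = 39.804 mm
Pe = 0.65 × 2.2 = 1.430 mm
D − Pe = 39.804 − 1.430 = 38.374 mm

38.4 mm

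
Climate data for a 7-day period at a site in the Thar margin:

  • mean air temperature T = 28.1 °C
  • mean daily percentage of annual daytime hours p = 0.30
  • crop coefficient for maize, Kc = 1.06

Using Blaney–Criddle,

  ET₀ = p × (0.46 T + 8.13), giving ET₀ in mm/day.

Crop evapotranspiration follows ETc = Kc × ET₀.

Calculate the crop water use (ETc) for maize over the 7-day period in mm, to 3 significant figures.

ET₀ = 0.30 × (0.46 × 28.1 + 8.13) = 0.30 × 21.056 = 6.3168 mm/d
ETc = Kc × ET₀ = 1.06 × 6.3168 = 6.6958 mm/d
Over 7 days: 6.6958 × 7 = 46.871 mm

46.9 mm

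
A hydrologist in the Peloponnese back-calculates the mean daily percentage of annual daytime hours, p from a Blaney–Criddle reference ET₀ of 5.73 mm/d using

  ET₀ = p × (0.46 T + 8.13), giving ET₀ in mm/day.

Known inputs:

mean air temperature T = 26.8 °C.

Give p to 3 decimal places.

p = ET₀ / (0.46 T + 8.13) = 5.73 / (0.46 × 26.8 + 8.13) = 5.73 / 20.458 = 0.2801

0.280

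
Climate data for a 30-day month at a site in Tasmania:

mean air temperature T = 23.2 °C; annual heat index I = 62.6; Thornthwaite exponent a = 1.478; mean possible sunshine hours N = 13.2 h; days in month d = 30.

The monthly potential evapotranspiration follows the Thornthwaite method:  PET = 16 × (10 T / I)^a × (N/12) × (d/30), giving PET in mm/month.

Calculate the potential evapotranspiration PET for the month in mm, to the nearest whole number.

122 mm

10T/I = 10 × 23.2 / 62.6 = 3.7061
(10T/I)^a = 3.7061^1.478 = 6.9320
Uncorrected PET = 16 × 6.9320 = 110.912 mm
Correction = (N/12)(d/30) = (13.2/12)(30/30) = 1.1000
PET = 110.912 × 1.1000 = 122.003 mm/month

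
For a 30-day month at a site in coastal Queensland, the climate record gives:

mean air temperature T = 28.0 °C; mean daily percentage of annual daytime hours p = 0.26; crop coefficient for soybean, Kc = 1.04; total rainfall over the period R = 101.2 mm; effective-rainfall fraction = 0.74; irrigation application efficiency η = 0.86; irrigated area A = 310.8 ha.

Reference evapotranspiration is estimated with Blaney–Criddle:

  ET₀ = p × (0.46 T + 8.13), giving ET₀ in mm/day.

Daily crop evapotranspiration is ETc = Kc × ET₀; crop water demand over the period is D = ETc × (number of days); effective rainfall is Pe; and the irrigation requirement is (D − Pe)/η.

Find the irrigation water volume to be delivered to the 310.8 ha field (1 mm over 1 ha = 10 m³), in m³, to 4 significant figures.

ET₀ = 0.26 × (0.46 × 28.0 + 8.13) = 0.26 × 21.010 = 5.4626 mm/d
ETc = Kc × ET₀ = 1.04 × 5.4626 = 5.6811 mm/d
Crop demand D = ETc × 30 d = 5.6811 × 30 = 170.433 mm
Pe = 0.74 × 101.2 = 74.888 mm
D − Pe = 170.433 − 74.888 = 95.545 mm
Gross irrigation = 95.545 / 0.86 = 111.099 mm
Volume = 111.099 mm × 310.8 ha × 10 = 345295.7 m³

345300 m³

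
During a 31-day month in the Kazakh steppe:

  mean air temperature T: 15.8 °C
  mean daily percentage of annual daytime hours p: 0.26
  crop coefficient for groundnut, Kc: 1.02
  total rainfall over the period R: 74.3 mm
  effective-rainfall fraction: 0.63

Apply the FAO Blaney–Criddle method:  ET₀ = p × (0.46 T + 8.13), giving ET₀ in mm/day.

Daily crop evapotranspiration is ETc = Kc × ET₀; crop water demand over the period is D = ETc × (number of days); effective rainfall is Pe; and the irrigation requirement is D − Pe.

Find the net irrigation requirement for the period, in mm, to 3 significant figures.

79.8 mm

ET₀ = 0.26 × (0.46 × 15.8 + 8.13) = 0.26 × 15.398 = 4.0035 mm/d
ETc = Kc × ET₀ = 1.02 × 4.0035 = 4.0836 mm/d
Crop demand D = ETc × 31 d = 4.0836 × 31 = 126.592 mm
Pe = 0.63 × 74.3 = 46.809 mm
D − Pe = 126.592 − 46.809 = 79.783 mm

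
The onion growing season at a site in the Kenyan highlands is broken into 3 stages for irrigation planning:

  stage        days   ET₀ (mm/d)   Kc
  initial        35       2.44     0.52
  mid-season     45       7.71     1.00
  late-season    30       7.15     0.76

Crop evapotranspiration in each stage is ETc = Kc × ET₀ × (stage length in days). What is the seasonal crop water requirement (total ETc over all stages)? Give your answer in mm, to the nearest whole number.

initial: 0.52 × 2.44 × 35 = 44.41 mm
mid-season: 1.00 × 7.71 × 45 = 346.95 mm
late-season: 0.76 × 7.15 × 30 = 163.02 mm
Seasonal total = 554.38 mm

554 mm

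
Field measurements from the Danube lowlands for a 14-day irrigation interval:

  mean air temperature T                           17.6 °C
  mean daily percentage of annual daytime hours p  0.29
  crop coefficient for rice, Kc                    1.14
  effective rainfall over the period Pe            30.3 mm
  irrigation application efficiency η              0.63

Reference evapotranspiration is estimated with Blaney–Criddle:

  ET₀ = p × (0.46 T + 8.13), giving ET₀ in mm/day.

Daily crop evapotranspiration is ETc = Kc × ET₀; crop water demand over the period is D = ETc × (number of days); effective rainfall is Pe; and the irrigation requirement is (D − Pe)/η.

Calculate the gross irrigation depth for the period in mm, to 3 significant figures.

ET₀ = 0.29 × (0.46 × 17.6 + 8.13) = 0.29 × 16.226 = 4.7055 mm/d
ETc = Kc × ET₀ = 1.14 × 4.7055 = 5.3643 mm/d
Crop demand D = ETc × 14 d = 5.3643 × 14 = 75.100 mm
D − Pe = 75.100 − 30.3 = 44.800 mm
Gross irrigation = 44.800 / 0.63 = 71.111 mm

71.1 mm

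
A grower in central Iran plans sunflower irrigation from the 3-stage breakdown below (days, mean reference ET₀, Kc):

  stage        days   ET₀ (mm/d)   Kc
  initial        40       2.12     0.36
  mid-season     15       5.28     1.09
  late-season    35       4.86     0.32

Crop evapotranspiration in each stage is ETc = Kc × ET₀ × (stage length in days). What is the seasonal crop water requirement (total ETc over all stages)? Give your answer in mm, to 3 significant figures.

initial: 0.36 × 2.12 × 40 = 30.53 mm
mid-season: 1.09 × 5.28 × 15 = 86.33 mm
late-season: 0.32 × 4.86 × 35 = 54.43 mm
Seasonal total = 171.29 mm

171 mm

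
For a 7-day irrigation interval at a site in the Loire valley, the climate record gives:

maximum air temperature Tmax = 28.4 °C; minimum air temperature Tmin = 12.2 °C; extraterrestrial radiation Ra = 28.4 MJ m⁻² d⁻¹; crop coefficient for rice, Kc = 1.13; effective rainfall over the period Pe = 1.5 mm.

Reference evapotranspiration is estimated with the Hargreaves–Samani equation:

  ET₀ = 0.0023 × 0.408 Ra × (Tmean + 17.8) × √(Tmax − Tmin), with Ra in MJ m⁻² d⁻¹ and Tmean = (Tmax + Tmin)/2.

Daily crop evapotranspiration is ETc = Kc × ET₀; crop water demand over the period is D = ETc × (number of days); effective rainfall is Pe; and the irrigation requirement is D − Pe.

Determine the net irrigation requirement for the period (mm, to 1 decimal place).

Tmean = (28.4 + 12.2)/2 = 20.30 °C
0.408 Ra = 0.408 × 28.4 = 11.5872 mm/d equivalent
ET₀ = 0.0023 × 11.5872 × (20.30 + 17.8) × √16.2 = 0.0023 × 11.5872 × 38.10 × 4.0249 = 4.0868 mm/d
ETc = Kc × ET₀ = 1.13 × 4.0868 = 4.6181 mm/d
Crop demand D = ETc × 7 d = 4.6181 × 7 = 32.327 mm
D − Pe = 32.327 − 1.5 = 30.827 mm

30.8 mm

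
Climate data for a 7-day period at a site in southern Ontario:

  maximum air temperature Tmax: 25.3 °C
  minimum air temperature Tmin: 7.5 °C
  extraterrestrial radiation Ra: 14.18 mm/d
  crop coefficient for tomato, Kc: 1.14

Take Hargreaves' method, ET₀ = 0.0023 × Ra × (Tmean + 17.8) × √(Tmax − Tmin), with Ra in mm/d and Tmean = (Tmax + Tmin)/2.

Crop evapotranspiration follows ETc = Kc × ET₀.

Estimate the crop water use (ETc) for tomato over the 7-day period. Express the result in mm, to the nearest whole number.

38 mm

Tmean = (25.3 + 7.5)/2 = 16.40 °C
ET₀ = 0.0023 × 14.18 × (16.40 + 17.8) × √17.8 = 0.0023 × 14.18 × 34.20 × 4.2190 = 4.7059 mm/d
ETc = Kc × ET₀ = 1.14 × 4.7059 = 5.3647 mm/d
Over 7 days: 5.3647 × 7 = 37.553 mm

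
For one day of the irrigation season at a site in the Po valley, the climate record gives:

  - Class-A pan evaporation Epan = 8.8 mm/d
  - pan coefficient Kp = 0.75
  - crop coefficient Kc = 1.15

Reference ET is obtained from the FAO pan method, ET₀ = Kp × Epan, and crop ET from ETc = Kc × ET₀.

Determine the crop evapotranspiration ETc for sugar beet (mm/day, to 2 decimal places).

7.59 mm/day

ET₀ = 0.75 × 8.8 = 6.6000 mm/d
ETc = Kc × ET₀ = 1.15 × 6.6000 = 7.5900 mm/d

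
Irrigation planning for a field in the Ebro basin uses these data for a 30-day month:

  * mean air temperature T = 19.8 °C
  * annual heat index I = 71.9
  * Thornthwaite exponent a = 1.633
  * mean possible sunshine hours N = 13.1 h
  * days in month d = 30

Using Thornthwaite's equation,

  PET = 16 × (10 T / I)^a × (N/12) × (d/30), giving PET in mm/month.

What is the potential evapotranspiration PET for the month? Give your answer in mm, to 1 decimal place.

10T/I = 10 × 19.8 / 71.9 = 2.7538
(10T/I)^a = 2.7538^1.633 = 5.2289
Uncorrected PET = 16 × 5.2289 = 83.662 mm
Correction = (N/12)(d/30) = (13.1/12)(30/30) = 1.0917
PET = 83.662 × 1.0917 = 91.334 mm/month

91.3 mm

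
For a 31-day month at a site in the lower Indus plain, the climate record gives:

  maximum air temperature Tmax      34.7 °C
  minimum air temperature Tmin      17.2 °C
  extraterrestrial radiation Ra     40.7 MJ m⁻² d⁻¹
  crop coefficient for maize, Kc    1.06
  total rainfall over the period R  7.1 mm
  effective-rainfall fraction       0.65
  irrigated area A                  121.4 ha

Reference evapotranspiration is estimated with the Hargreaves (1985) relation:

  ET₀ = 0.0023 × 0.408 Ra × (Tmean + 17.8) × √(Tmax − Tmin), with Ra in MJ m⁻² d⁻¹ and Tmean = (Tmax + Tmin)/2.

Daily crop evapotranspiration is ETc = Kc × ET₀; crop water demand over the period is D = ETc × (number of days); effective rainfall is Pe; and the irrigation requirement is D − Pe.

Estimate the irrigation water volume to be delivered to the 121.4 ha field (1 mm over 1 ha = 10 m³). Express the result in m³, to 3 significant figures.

273000 m³

Tmean = (34.7 + 17.2)/2 = 25.95 °C
0.408 Ra = 0.408 × 40.7 = 16.6056 mm/d equivalent
ET₀ = 0.0023 × 16.6056 × (25.95 + 17.8) × √17.5 = 0.0023 × 16.6056 × 43.75 × 4.1833 = 6.9900 mm/d
ETc = Kc × ET₀ = 1.06 × 6.9900 = 7.4094 mm/d
Crop demand D = ETc × 31 d = 7.4094 × 31 = 229.691 mm
Pe = 0.65 × 7.1 = 4.615 mm
D − Pe = 229.691 − 4.615 = 225.076 mm
Volume = 225.076 mm × 121.4 ha × 10 = 273242.3 m³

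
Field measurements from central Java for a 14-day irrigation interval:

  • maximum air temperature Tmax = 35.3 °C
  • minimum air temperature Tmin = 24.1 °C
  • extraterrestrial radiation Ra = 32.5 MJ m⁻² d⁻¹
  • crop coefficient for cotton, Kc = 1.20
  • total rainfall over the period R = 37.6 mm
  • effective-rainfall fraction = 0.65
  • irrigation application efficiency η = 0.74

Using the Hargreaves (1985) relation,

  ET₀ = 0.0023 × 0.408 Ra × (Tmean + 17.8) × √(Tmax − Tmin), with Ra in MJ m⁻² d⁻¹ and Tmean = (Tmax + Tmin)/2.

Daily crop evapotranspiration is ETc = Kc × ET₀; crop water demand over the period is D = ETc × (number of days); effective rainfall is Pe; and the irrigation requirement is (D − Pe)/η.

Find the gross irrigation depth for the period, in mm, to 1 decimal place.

Tmean = (35.3 + 24.1)/2 = 29.70 °C
0.408 Ra = 0.408 × 32.5 = 13.2600 mm/d equivalent
ET₀ = 0.0023 × 13.2600 × (29.70 + 17.8) × √11.2 = 0.0023 × 13.2600 × 47.50 × 3.3466 = 4.8481 mm/d
ETc = Kc × ET₀ = 1.20 × 4.8481 = 5.8177 mm/d
Crop demand D = ETc × 14 d = 5.8177 × 14 = 81.448 mm
Pe = 0.65 × 37.6 = 24.440 mm
D − Pe = 81.448 − 24.440 = 57.008 mm
Gross irrigation = 57.008 / 0.74 = 77.038 mm

77.0 mm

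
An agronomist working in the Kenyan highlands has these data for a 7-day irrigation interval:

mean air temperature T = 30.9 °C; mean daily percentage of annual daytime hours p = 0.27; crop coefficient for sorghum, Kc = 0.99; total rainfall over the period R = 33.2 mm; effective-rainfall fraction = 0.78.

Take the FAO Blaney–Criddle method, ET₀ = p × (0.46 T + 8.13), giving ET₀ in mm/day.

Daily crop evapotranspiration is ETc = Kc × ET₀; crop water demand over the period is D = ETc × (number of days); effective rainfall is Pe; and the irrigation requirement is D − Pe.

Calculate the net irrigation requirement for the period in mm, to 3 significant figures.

ET₀ = 0.27 × (0.46 × 30.9 + 8.13) = 0.27 × 22.344 = 6.0329 mm/d
ETc = Kc × ET₀ = 0.99 × 6.0329 = 5.9726 mm/d
Crop demand D = ETc × 7 d = 5.9726 × 7 = 41.808 mm
Pe = 0.78 × 33.2 = 25.896 mm
D − Pe = 41.808 − 25.896 = 15.912 mm

15.9 mm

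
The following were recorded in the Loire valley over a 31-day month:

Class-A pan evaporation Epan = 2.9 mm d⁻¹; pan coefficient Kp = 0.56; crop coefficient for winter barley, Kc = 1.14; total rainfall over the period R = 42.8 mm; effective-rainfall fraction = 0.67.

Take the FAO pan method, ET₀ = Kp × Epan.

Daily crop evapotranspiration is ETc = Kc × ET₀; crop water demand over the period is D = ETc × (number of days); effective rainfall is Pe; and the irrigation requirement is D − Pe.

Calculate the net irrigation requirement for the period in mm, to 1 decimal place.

ET₀ = 0.56 × 2.9 = 1.6240 mm/d
ETc = Kc × ET₀ = 1.14 × 1.6240 = 1.8514 mm/d
Crop demand D = ETc × 31 d = 1.8514 × 31 = 57.393 mm
Pe = 0.67 × 42.8 = 28.676 mm
D − Pe = 57.393 − 28.676 = 28.717 mm

28.7 mm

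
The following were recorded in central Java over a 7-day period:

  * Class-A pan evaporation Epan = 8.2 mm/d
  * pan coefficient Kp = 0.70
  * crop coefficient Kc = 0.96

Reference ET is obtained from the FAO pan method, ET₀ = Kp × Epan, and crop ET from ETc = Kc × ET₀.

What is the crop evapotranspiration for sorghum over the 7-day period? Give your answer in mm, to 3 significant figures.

38.6 mm

ET₀ = 0.70 × 8.2 = 5.7400 mm/d
ETc = Kc × ET₀ = 0.96 × 5.7400 = 5.5104 mm/d
Over 7 days: 5.5104 × 7 = 38.573 mm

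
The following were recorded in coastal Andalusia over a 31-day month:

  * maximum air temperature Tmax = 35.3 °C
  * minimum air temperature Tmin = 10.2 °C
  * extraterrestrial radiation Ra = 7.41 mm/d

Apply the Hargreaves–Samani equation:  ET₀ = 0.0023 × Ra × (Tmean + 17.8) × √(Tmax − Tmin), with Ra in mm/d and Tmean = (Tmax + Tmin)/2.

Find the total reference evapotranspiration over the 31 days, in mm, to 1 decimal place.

107.3 mm

Tmean = (35.3 + 10.2)/2 = 22.75 °C
ET₀ = 0.0023 × 7.41 × (22.75 + 17.8) × √25.1 = 0.0023 × 7.41 × 40.55 × 5.0100 = 3.4624 mm/d
Over 31 days: 3.4624 × 31 = 107.334 mm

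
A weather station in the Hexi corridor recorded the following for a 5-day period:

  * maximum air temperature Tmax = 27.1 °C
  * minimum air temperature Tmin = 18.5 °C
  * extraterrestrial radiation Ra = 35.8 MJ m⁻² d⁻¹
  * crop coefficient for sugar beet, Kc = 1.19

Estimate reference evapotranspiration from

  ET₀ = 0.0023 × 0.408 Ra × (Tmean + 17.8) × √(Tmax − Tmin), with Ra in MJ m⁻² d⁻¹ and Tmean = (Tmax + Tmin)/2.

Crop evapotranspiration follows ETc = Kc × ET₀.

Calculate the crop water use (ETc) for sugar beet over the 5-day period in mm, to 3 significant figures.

Tmean = (27.1 + 18.5)/2 = 22.80 °C
0.408 Ra = 0.408 × 35.8 = 14.6064 mm/d equivalent
ET₀ = 0.0023 × 14.6064 × (22.80 + 17.8) × √8.6 = 0.0023 × 14.6064 × 40.60 × 2.9326 = 3.9999 mm/d
ETc = Kc × ET₀ = 1.19 × 3.9999 = 4.7599 mm/d
Over 5 days: 4.7599 × 5 = 23.800 mm

23.8 mm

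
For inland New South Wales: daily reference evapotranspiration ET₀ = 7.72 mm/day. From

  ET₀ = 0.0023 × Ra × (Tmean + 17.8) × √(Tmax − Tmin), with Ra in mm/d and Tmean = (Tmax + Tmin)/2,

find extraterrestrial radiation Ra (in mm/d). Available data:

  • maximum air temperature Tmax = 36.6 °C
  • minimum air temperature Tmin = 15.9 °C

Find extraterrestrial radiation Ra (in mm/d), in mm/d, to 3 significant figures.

16.7 mm/d

Tmean = 26.25 °C; √ΔT = 4.5497
Ra = ET₀ / [0.0023 × (Tmean+17.8) × √ΔT] = 7.72 / (0.0023 × 44.05 × 4.5497) = 16.748 mm/d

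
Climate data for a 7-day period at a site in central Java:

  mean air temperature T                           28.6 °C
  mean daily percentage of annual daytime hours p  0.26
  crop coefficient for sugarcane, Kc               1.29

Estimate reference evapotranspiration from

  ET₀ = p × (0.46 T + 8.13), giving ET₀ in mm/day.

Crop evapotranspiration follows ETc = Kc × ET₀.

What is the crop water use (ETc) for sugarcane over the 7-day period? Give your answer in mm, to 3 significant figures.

50.0 mm

ET₀ = 0.26 × (0.46 × 28.6 + 8.13) = 0.26 × 21.286 = 5.5344 mm/d
ETc = Kc × ET₀ = 1.29 × 5.5344 = 7.1394 mm/d
Over 7 days: 7.1394 × 7 = 49.976 mm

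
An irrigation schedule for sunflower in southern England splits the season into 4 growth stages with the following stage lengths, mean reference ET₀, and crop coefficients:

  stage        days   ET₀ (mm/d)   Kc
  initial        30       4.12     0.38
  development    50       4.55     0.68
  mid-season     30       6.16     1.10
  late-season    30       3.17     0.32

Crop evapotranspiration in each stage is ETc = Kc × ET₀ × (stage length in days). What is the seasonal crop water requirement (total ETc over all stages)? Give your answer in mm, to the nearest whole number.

435 mm

initial: 0.38 × 4.12 × 30 = 46.97 mm
development: 0.68 × 4.55 × 50 = 154.70 mm
mid-season: 1.10 × 6.16 × 30 = 203.28 mm
late-season: 0.32 × 3.17 × 30 = 30.43 mm
Seasonal total = 435.38 mm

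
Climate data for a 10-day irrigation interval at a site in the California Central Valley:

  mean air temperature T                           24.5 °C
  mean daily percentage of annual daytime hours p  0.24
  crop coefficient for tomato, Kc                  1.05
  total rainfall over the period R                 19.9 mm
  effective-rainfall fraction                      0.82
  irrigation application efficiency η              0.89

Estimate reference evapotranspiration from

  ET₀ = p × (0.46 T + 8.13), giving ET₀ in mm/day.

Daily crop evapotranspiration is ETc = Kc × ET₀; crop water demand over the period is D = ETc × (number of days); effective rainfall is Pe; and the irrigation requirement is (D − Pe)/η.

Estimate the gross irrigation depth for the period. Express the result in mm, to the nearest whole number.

ET₀ = 0.24 × (0.46 × 24.5 + 8.13) = 0.24 × 19.400 = 4.6560 mm/d
ETc = Kc × ET₀ = 1.05 × 4.6560 = 4.8888 mm/d
Crop demand D = ETc × 10 d = 4.8888 × 10 = 48.888 mm
Pe = 0.82 × 19.9 = 16.318 mm
D − Pe = 48.888 − 16.318 = 32.570 mm
Gross irrigation = 32.570 / 0.89 = 36.596 mm

37 mm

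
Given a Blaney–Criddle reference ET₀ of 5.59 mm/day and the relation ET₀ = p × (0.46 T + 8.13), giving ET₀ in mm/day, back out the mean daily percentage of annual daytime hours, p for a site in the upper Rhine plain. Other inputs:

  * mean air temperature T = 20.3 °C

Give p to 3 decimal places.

p = ET₀ / (0.46 T + 8.13) = 5.59 / (0.46 × 20.3 + 8.13) = 5.59 / 17.468 = 0.3200

0.320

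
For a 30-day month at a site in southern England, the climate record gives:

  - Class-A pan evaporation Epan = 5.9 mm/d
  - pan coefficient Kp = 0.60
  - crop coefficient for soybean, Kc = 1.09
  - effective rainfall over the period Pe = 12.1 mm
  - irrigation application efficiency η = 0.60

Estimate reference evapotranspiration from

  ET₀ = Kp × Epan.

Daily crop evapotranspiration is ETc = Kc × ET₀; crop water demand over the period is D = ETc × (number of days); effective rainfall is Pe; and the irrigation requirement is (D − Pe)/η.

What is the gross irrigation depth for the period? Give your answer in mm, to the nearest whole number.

173 mm

ET₀ = 0.60 × 5.9 = 3.5400 mm/d
ETc = Kc × ET₀ = 1.09 × 3.5400 = 3.8586 mm/d
Crop demand D = ETc × 30 d = 3.8586 × 30 = 115.758 mm
D − Pe = 115.758 − 12.1 = 103.658 mm
Gross irrigation = 103.658 / 0.60 = 172.763 mm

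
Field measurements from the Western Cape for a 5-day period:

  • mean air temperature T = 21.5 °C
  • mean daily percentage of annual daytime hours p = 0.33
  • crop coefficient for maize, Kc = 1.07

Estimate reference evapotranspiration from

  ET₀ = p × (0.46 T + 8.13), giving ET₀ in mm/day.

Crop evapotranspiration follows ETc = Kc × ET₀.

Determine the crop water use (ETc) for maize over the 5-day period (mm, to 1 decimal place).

ET₀ = 0.33 × (0.46 × 21.5 + 8.13) = 0.33 × 18.020 = 5.9466 mm/d
ETc = Kc × ET₀ = 1.07 × 5.9466 = 6.3629 mm/d
Over 5 days: 6.3629 × 5 = 31.815 mm

31.8 mm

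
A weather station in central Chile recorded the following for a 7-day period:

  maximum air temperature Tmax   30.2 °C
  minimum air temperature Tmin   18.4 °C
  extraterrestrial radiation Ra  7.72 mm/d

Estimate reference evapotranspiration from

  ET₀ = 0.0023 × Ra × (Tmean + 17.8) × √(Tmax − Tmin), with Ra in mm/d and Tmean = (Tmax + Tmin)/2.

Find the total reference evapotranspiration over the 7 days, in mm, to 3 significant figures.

18.0 mm

Tmean = (30.2 + 18.4)/2 = 24.30 °C
ET₀ = 0.0023 × 7.72 × (24.30 + 17.8) × √11.8 = 0.0023 × 7.72 × 42.10 × 3.4351 = 2.5678 mm/d
Over 7 days: 2.5678 × 7 = 17.975 mm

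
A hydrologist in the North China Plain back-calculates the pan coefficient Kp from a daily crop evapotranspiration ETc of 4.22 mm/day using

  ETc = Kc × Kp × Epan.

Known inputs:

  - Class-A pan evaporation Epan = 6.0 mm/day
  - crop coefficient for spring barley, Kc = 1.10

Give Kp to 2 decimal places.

0.64

ETc = Kc × Kp × Epan  ⇒  Kp = ETc / (Kc × Epan)
Kp = 4.22 / (1.10 × 6.0) = 4.22 / 6.600 = 0.6394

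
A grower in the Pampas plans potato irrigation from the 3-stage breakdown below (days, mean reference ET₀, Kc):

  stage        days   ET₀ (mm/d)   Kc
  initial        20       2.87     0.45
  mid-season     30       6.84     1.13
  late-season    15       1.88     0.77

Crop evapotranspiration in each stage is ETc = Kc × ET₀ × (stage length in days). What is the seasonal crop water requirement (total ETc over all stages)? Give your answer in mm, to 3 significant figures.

279 mm

initial: 0.45 × 2.87 × 20 = 25.83 mm
mid-season: 1.13 × 6.84 × 30 = 231.88 mm
late-season: 0.77 × 1.88 × 15 = 21.71 mm
Seasonal total = 279.42 mm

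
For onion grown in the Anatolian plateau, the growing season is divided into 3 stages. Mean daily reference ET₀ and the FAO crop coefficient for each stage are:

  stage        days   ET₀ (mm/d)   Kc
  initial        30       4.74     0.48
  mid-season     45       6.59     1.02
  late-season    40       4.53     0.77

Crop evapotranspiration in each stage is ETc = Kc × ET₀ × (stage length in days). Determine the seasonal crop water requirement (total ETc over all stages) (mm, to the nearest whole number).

510 mm

initial: 0.48 × 4.74 × 30 = 68.26 mm
mid-season: 1.02 × 6.59 × 45 = 302.48 mm
late-season: 0.77 × 4.53 × 40 = 139.52 mm
Seasonal total = 510.26 mm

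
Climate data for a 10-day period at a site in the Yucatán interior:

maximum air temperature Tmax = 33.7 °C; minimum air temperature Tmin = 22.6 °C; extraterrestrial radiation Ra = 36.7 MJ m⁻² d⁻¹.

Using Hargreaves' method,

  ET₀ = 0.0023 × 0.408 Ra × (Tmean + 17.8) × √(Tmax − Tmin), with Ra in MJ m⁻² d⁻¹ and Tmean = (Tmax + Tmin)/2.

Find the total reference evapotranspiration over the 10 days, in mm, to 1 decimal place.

52.7 mm

Tmean = (33.7 + 22.6)/2 = 28.15 °C
0.408 Ra = 0.408 × 36.7 = 14.9736 mm/d equivalent
ET₀ = 0.0023 × 14.9736 × (28.15 + 17.8) × √11.1 = 0.0023 × 14.9736 × 45.95 × 3.3317 = 5.2724 mm/d
Over 10 days: 5.2724 × 10 = 52.724 mm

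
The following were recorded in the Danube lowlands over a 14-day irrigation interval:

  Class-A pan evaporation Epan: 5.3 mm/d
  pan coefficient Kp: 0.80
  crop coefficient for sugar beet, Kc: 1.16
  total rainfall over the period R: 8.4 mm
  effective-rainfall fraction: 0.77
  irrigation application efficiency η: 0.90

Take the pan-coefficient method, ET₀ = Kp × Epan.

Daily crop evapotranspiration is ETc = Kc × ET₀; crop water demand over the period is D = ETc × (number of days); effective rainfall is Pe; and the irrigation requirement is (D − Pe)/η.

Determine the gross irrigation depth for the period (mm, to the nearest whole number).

ET₀ = 0.80 × 5.3 = 4.2400 mm/d
ETc = Kc × ET₀ = 1.16 × 4.2400 = 4.9184 mm/d
Crop demand D = ETc × 14 d = 4.9184 × 14 = 68.858 mm
Pe = 0.77 × 8.4 = 6.468 mm
D − Pe = 68.858 − 6.468 = 62.390 mm
Gross irrigation = 62.390 / 0.90 = 69.322 mm

69 mm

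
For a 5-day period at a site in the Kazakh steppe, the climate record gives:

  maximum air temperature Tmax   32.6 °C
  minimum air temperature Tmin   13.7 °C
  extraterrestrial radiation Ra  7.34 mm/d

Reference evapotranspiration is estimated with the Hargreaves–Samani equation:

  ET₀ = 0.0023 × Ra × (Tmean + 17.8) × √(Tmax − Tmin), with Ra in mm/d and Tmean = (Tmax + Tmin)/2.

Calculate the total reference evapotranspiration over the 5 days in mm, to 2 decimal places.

15.03 mm

Tmean = (32.6 + 13.7)/2 = 23.15 °C
ET₀ = 0.0023 × 7.34 × (23.15 + 17.8) × √18.9 = 0.0023 × 7.34 × 40.95 × 4.3474 = 3.0054 mm/d
Over 5 days: 3.0054 × 5 = 15.027 mm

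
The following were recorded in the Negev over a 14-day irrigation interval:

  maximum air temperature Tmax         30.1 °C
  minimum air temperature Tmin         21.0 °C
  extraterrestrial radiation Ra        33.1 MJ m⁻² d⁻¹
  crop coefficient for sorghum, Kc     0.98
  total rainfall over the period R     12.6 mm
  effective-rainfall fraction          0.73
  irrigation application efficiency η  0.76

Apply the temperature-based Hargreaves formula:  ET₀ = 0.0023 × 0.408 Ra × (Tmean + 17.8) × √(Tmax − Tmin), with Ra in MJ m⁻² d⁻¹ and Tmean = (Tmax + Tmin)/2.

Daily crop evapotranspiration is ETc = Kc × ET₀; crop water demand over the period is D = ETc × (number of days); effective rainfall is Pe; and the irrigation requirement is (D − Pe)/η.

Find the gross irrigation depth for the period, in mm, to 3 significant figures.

Tmean = (30.1 + 21.0)/2 = 25.55 °C
0.408 Ra = 0.408 × 33.1 = 13.5048 mm/d equivalent
ET₀ = 0.0023 × 13.5048 × (25.55 + 17.8) × √9.1 = 0.0023 × 13.5048 × 43.35 × 3.0166 = 4.0618 mm/d
ETc = Kc × ET₀ = 0.98 × 4.0618 = 3.9806 mm/d
Crop demand D = ETc × 14 d = 3.9806 × 14 = 55.728 mm
Pe = 0.73 × 12.6 = 9.198 mm
D − Pe = 55.728 − 9.198 = 46.530 mm
Gross irrigation = 46.530 / 0.76 = 61.224 mm

61.2 mm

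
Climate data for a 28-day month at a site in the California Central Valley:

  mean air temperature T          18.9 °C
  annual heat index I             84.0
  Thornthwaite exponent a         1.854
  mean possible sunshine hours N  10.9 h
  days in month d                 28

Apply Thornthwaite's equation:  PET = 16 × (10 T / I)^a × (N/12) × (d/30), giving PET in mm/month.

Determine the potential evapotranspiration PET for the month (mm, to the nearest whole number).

61 mm

10T/I = 10 × 18.9 / 84.0 = 2.2500
(10T/I)^a = 2.2500^1.854 = 4.4972
Uncorrected PET = 16 × 4.4972 = 71.955 mm
Correction = (N/12)(d/30) = (10.9/12)(28/30) = 0.8478
PET = 71.955 × 0.8478 = 61.003 mm/month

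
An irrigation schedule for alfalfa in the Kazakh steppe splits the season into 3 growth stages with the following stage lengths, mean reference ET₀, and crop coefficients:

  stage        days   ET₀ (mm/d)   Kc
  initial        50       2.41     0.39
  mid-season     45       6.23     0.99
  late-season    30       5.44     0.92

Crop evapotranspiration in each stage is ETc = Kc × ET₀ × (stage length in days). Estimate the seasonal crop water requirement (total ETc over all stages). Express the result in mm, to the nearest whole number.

475 mm

initial: 0.39 × 2.41 × 50 = 47.00 mm
mid-season: 0.99 × 6.23 × 45 = 277.55 mm
late-season: 0.92 × 5.44 × 30 = 150.14 mm
Seasonal total = 474.69 mm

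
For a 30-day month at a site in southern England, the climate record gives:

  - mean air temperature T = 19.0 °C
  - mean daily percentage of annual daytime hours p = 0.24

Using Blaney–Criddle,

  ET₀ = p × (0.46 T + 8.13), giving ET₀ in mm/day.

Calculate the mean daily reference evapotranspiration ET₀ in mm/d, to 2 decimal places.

ET₀ = 0.24 × (0.46 × 19.0 + 8.13) = 0.24 × 16.870 = 4.0488 mm/d

4.05 mm/d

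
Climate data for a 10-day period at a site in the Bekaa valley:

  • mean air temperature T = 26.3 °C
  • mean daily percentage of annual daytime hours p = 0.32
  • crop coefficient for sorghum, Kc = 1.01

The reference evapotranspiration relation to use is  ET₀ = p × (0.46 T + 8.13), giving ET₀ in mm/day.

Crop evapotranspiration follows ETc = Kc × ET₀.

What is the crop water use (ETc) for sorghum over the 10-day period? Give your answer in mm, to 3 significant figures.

ET₀ = 0.32 × (0.46 × 26.3 + 8.13) = 0.32 × 20.228 = 6.4730 mm/d
ETc = Kc × ET₀ = 1.01 × 6.4730 = 6.5377 mm/d
Over 10 days: 6.5377 × 10 = 65.377 mm

65.4 mm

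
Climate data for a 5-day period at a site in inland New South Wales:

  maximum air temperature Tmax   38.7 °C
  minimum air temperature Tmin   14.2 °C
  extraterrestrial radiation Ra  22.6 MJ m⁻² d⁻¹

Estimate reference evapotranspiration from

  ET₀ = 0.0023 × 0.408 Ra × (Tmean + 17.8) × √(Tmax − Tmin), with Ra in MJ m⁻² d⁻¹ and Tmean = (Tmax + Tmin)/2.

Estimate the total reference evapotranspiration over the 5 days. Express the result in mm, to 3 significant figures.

Tmean = (38.7 + 14.2)/2 = 26.45 °C
0.408 Ra = 0.408 × 22.6 = 9.2208 mm/d equivalent
ET₀ = 0.0023 × 9.2208 × (26.45 + 17.8) × √24.5 = 0.0023 × 9.2208 × 44.25 × 4.9497 = 4.6450 mm/d
Over 5 days: 4.6450 × 5 = 23.225 mm

23.2 mm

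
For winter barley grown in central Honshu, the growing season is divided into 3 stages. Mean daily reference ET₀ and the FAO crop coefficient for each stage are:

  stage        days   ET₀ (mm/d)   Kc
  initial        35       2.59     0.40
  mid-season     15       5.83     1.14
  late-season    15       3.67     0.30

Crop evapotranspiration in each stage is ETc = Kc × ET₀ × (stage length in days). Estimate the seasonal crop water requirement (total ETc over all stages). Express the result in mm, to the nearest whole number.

152 mm

initial: 0.40 × 2.59 × 35 = 36.26 mm
mid-season: 1.14 × 5.83 × 15 = 99.69 mm
late-season: 0.30 × 3.67 × 15 = 16.52 mm
Seasonal total = 152.47 mm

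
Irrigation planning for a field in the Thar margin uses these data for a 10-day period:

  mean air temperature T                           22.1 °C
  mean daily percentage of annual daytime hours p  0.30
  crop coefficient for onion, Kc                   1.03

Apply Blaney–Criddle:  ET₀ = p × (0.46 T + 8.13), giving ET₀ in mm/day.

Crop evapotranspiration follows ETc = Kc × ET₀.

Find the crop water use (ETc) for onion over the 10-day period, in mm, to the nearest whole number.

57 mm

ET₀ = 0.30 × (0.46 × 22.1 + 8.13) = 0.30 × 18.296 = 5.4888 mm/d
ETc = Kc × ET₀ = 1.03 × 5.4888 = 5.6535 mm/d
Over 10 days: 5.6535 × 10 = 56.535 mm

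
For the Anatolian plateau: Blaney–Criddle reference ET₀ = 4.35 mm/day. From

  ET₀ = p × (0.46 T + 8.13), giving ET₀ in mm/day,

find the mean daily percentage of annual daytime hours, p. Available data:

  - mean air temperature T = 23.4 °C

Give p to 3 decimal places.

p = ET₀ / (0.46 T + 8.13) = 4.35 / (0.46 × 23.4 + 8.13) = 4.35 / 18.894 = 0.2302

0.230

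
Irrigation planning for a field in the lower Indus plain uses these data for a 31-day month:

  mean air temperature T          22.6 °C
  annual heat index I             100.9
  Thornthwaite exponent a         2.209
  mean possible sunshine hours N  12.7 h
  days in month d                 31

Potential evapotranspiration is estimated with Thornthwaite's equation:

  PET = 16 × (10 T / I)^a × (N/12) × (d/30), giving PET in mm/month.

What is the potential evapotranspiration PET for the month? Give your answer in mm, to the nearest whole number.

104 mm

10T/I = 10 × 22.6 / 100.9 = 2.2398
(10T/I)^a = 2.2398^2.209 = 5.9376
Uncorrected PET = 16 × 5.9376 = 95.002 mm
Correction = (N/12)(d/30) = (12.7/12)(31/30) = 1.0936
PET = 95.002 × 1.0936 = 103.894 mm/month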